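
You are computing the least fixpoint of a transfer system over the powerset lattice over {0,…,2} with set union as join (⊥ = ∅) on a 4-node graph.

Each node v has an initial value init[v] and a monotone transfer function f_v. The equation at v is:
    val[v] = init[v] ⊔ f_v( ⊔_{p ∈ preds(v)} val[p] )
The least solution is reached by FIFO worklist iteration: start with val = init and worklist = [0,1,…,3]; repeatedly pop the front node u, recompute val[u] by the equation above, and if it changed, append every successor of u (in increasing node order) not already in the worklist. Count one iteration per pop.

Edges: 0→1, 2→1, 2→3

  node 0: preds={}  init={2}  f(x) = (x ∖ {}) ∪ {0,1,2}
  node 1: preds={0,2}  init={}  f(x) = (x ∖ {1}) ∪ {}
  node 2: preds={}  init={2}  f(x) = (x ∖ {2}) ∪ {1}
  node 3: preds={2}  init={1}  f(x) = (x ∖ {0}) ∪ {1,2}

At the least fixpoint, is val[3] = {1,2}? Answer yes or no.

Trace (5 dequeues):
  [1] u=0 | in {} | out {0,1,2} | prev {2} | push {}
  [2] u=1 | in {0,1,2} | out {0,2} | prev {} | push {}
  [3] u=2 | in {} | out {1,2} | prev {2} | push {1}
  [4] u=3 | in {1,2} | out {1,2} | prev {1} | push {}
  [5] u=1 | in {0,1,2} | out {0,2} | ==

Converged values:
  [0] {0,1,2}
  [1] {0,2}
  [2] {1,2}
  [3] {1,2}

yes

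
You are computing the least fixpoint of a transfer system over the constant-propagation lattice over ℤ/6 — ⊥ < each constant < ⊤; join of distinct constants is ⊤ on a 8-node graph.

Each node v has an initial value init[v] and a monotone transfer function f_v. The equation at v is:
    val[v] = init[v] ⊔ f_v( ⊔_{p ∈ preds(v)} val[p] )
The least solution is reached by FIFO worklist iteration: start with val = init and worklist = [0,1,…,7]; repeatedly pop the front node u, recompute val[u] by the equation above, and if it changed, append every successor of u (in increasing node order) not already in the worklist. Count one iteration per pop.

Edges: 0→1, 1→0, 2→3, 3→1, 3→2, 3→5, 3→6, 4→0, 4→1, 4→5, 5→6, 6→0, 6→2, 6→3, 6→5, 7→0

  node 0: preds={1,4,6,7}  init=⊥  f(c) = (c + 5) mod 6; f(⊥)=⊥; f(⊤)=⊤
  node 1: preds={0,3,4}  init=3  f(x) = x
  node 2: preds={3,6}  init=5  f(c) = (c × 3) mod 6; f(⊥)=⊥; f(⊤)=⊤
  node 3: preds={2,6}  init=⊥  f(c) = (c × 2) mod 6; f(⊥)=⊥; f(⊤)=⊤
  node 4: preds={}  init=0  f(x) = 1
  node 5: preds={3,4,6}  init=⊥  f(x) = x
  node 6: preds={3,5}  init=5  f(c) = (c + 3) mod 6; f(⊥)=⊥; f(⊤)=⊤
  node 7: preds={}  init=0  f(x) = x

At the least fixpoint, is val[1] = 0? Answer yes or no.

Iteration log — 13 steps:
  step 1. node 0  ⊔preds=⊤  new=⊤  old=⊥  +wl: 
  step 2. node 1  ⊔preds=⊤  new=⊤  old=3  +wl: 0
  step 3. node 2  ⊔preds=5  new=⊤  old=5  +wl: 
  step 4. node 3  ⊔preds=⊤  new=⊤  old=⊥  +wl: 1,2
  step 5. node 4  ⊔preds=⊥  new=⊤  old=0  +wl: 
  step 6. node 5  ⊔preds=⊤  new=⊤  old=⊥  +wl: 
  step 7. node 6  ⊔preds=⊤  new=⊤  old=5  +wl: 3,5
  step 8. node 7  ⊔preds=⊥  new=0  stable
  step 9. node 0  ⊔preds=⊤  new=⊤  stable
  step 10. node 1  ⊔preds=⊤  new=⊤  stable
  step 11. node 2  ⊔preds=⊤  new=⊤  stable
  step 12. node 3  ⊔preds=⊤  new=⊤  stable
  step 13. node 5  ⊔preds=⊤  new=⊤  stable

Least fixpoint reached:
  node 0: ⊤
  node 1: ⊤
  node 2: ⊤
  node 3: ⊤
  node 4: ⊤
  node 5: ⊤
  node 6: ⊤
  node 7: 0

no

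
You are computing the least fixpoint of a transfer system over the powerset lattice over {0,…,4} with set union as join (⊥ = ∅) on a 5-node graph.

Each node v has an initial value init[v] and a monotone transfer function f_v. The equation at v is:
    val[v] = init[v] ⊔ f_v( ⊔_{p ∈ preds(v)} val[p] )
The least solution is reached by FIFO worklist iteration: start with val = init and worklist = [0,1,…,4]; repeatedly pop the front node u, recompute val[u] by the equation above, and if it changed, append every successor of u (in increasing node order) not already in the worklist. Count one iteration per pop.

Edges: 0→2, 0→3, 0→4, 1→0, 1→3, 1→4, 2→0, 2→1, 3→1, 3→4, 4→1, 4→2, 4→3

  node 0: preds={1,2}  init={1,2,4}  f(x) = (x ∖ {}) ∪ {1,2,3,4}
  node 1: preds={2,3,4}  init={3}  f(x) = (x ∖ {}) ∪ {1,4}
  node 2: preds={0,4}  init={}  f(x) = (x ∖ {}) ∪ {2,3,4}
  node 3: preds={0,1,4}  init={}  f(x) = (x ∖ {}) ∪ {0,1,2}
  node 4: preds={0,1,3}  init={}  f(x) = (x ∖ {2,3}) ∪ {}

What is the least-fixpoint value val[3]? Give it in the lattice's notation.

Trace (14 dequeues):
  [1] u=0 | in {3} | out {1,2,3,4} | prev {1,2,4} | push {}
  [2] u=1 | in {} | out {1,3,4} | prev {3} | push {0}
  [3] u=2 | in {1,2,3,4} | out {1,2,3,4} | prev {} | push {1}
  [4] u=3 | in {1,2,3,4} | out {0,1,2,3,4} | prev {} | push {}
  [5] u=4 | in {0,1,2,3,4} | out {0,1,4} | prev {} | push {2,3}
  [6] u=0 | in {1,2,3,4} | out {1,2,3,4} | ==
  [7] u=1 | in {0,1,2,3,4} | out {0,1,2,3,4} | prev {1,3,4} | push {0,4}
  [8] u=2 | in {0,1,2,3,4} | out {0,1,2,3,4} | prev {1,2,3,4} | push {1}
  [9] u=3 | in {0,1,2,3,4} | out {0,1,2,3,4} | ==
  [10] u=0 | in {0,1,2,3,4} | out {0,1,2,3,4} | prev {1,2,3,4} | push {2,3}
  [11] u=4 | in {0,1,2,3,4} | out {0,1,4} | ==
  [12] u=1 | in {0,1,2,3,4} | out {0,1,2,3,4} | ==
  [13] u=2 | in {0,1,2,3,4} | out {0,1,2,3,4} | ==
  [14] u=3 | in {0,1,2,3,4} | out {0,1,2,3,4} | ==

Converged values:
  [0] {0,1,2,3,4}
  [1] {0,1,2,3,4}
  [2] {0,1,2,3,4}
  [3] {0,1,2,3,4}
  [4] {0,1,4}

{0,1,2,3,4}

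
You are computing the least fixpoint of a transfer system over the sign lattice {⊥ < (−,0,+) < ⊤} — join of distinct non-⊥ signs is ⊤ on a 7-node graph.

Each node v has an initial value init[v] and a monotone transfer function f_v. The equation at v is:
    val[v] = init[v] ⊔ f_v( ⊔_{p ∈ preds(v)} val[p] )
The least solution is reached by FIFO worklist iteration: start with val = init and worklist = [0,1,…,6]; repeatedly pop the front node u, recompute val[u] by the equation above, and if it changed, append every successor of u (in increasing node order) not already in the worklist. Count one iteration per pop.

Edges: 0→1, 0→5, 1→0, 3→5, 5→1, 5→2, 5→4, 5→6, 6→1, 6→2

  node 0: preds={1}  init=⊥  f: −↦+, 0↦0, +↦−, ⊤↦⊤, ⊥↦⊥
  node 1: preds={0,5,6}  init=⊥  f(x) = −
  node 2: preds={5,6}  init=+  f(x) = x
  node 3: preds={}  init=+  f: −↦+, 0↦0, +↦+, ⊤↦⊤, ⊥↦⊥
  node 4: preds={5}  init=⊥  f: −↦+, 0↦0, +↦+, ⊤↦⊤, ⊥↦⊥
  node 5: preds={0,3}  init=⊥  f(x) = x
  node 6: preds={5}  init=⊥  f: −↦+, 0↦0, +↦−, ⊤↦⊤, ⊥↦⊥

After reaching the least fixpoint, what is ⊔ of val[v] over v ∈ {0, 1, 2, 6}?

Worklist (12 pops):
  #1 pop 0: in=⊥ → ⊥ (no change)
  #2 pop 1: in=⊥ → − (was ⊥); enqueue [0]
  #3 pop 2: in=⊥ → + (no change)
  #4 pop 3: in=⊥ → + (no change)
  #5 pop 4: in=⊥ → ⊥ (no change)
  #6 pop 5: in=+ → + (was ⊥); enqueue [1,2,4]
  #7 pop 6: in=+ → − (was ⊥); enqueue []
  #8 pop 0: in=− → + (was ⊥); enqueue [5]
  #9 pop 1: in=⊤ → − (no change)
  #10 pop 2: in=⊤ → ⊤ (was +); enqueue []
  #11 pop 4: in=+ → + (was ⊥); enqueue []
  #12 pop 5: in=+ → + (no change)

Fixpoint:
  val[0] = +
  val[1] = −
  val[2] = ⊤
  val[3] = +
  val[4] = +
  val[5] = +
  val[6] = −

⊤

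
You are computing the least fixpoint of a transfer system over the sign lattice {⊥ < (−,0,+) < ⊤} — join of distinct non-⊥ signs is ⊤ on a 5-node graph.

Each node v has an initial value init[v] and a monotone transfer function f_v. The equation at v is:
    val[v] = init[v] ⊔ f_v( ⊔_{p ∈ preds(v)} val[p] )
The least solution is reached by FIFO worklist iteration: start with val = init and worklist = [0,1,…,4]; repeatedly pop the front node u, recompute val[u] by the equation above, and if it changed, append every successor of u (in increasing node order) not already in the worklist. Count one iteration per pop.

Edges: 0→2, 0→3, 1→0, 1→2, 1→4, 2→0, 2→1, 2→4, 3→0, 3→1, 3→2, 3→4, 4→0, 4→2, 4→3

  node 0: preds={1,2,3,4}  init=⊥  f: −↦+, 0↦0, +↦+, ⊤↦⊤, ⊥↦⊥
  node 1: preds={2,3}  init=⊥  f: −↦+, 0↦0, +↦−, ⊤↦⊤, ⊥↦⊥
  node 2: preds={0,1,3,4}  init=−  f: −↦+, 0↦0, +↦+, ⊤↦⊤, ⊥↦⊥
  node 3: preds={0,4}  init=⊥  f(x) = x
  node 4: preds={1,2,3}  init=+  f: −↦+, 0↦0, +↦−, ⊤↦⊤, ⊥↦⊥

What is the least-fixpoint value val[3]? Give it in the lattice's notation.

Trace (11 dequeues):
  [1] u=0 | in ⊤ | out ⊤ | prev ⊥ | push {}
  [2] u=1 | in − | out + | prev ⊥ | push {0}
  [3] u=2 | in ⊤ | out ⊤ | prev − | push {1}
  [4] u=3 | in ⊤ | out ⊤ | prev ⊥ | push {2}
  [5] u=4 | in ⊤ | out ⊤ | prev + | push {3}
  [6] u=0 | in ⊤ | out ⊤ | ==
  [7] u=1 | in ⊤ | out ⊤ | prev + | push {0,4}
  [8] u=2 | in ⊤ | out ⊤ | ==
  [9] u=3 | in ⊤ | out ⊤ | ==
  [10] u=0 | in ⊤ | out ⊤ | ==
  [11] u=4 | in ⊤ | out ⊤ | ==

Converged values:
  [0] ⊤
  [1] ⊤
  [2] ⊤
  [3] ⊤
  [4] ⊤

⊤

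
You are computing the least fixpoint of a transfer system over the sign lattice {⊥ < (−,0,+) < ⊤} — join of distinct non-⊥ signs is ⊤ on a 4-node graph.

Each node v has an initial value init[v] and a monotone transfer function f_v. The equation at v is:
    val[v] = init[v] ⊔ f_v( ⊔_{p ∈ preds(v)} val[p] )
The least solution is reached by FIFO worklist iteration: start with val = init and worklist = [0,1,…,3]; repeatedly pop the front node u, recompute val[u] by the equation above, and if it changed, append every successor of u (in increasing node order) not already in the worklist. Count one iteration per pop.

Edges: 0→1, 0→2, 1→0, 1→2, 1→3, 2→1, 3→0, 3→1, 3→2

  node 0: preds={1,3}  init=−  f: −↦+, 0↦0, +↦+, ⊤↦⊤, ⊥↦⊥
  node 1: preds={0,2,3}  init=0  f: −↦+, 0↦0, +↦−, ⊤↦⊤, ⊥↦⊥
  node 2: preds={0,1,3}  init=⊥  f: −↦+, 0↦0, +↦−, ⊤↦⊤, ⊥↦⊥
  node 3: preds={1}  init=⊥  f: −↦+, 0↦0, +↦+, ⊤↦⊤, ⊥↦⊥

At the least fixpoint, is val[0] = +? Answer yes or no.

Trace (7 dequeues):
  [1] u=0 | in 0 | out ⊤ | prev − | push {}
  [2] u=1 | in ⊤ | out ⊤ | prev 0 | push {0}
  [3] u=2 | in ⊤ | out ⊤ | prev ⊥ | push {1}
  [4] u=3 | in ⊤ | out ⊤ | prev ⊥ | push {2}
  [5] u=0 | in ⊤ | out ⊤ | ==
  [6] u=1 | in ⊤ | out ⊤ | ==
  [7] u=2 | in ⊤ | out ⊤ | ==

Converged values:
  [0] ⊤
  [1] ⊤
  [2] ⊤
  [3] ⊤

no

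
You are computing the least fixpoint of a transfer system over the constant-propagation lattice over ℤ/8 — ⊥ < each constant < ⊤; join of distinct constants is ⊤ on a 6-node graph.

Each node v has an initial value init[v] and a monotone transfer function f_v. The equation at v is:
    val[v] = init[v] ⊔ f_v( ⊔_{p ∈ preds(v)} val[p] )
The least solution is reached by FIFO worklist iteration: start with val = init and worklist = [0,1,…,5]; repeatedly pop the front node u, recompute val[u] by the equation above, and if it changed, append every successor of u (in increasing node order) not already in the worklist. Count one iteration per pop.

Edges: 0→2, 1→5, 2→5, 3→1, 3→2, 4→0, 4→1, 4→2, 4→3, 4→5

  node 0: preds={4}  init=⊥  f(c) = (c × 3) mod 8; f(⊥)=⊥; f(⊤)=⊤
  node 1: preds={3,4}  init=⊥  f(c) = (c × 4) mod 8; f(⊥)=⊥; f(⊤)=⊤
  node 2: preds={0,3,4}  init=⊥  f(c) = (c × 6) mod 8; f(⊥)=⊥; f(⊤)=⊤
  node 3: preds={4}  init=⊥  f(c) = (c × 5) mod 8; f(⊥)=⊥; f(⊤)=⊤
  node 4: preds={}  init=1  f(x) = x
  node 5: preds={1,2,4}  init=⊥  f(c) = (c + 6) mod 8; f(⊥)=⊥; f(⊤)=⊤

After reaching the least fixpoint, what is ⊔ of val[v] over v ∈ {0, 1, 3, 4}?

⊤

Iteration log — 9 steps:
  step 1. node 0  ⊔preds=1  new=3  old=⊥  +wl: 
  step 2. node 1  ⊔preds=1  new=4  old=⊥  +wl: 
  step 3. node 2  ⊔preds=⊤  new=⊤  old=⊥  +wl: 
  step 4. node 3  ⊔preds=1  new=5  old=⊥  +wl: 1,2
  step 5. node 4  ⊔preds=⊥  new=1  stable
  step 6. node 5  ⊔preds=⊤  new=⊤  old=⊥  +wl: 
  step 7. node 1  ⊔preds=⊤  new=⊤  old=4  +wl: 5
  step 8. node 2  ⊔preds=⊤  new=⊤  stable
  step 9. node 5  ⊔preds=⊤  new=⊤  stable

Least fixpoint reached:
  node 0: 3
  node 1: ⊤
  node 2: ⊤
  node 3: 5
  node 4: 1
  node 5: ⊤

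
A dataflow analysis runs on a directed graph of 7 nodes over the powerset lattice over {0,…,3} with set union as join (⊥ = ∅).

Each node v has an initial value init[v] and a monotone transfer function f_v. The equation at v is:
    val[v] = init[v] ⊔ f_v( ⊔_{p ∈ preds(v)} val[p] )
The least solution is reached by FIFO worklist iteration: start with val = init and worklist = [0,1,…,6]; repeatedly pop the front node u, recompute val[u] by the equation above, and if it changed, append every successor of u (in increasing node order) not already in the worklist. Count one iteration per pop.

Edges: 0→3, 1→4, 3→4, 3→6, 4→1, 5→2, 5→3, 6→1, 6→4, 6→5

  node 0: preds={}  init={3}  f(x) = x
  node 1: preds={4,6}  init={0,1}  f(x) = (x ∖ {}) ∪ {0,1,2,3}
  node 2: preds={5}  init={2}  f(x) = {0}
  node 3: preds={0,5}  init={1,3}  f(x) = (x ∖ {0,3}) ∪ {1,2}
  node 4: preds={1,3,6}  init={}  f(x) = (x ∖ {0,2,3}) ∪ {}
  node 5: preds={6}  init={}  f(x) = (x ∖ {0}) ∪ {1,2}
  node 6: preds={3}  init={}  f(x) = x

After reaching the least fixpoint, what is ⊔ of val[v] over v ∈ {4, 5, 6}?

Worklist (14 pops):
  #1 pop 0: in={} → {3} (no change)
  #2 pop 1: in={} → {0,1,2,3} (was {0,1}); enqueue []
  #3 pop 2: in={} → {0,2} (was {2}); enqueue []
  #4 pop 3: in={3} → {1,2,3} (was {1,3}); enqueue []
  #5 pop 4: in={0,1,2,3} → {1} (was {}); enqueue [1]
  #6 pop 5: in={} → {1,2} (was {}); enqueue [2,3]
  #7 pop 6: in={1,2,3} → {1,2,3} (was {}); enqueue [4,5]
  #8 pop 1: in={1,2,3} → {0,1,2,3} (no change)
  #9 pop 2: in={1,2} → {0,2} (no change)
  #10 pop 3: in={1,2,3} → {1,2,3} (no change)
  #11 pop 4: in={0,1,2,3} → {1} (no change)
  #12 pop 5: in={1,2,3} → {1,2,3} (was {1,2}); enqueue [2,3]
  #13 pop 2: in={1,2,3} → {0,2} (no change)
  #14 pop 3: in={1,2,3} → {1,2,3} (no change)

Fixpoint:
  val[0] = {3}
  val[1] = {0,1,2,3}
  val[2] = {0,2}
  val[3] = {1,2,3}
  val[4] = {1}
  val[5] = {1,2,3}
  val[6] = {1,2,3}

{1,2,3}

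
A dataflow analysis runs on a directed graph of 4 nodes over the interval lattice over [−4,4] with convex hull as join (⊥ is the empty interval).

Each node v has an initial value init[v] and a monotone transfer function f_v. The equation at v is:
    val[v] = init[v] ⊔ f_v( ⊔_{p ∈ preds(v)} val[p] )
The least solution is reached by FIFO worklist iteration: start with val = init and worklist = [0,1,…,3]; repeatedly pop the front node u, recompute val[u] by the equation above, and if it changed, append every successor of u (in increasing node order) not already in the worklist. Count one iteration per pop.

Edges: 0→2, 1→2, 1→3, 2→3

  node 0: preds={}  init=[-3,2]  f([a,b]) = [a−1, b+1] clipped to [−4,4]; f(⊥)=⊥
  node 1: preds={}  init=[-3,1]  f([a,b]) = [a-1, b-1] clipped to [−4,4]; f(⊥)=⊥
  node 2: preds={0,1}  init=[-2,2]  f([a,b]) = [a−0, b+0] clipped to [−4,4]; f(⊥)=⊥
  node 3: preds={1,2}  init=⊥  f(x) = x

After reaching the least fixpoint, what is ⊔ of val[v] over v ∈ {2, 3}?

Iteration log — 4 steps:
  step 1. node 0  ⊔preds=⊥  new=[-3,2]  stable
  step 2. node 1  ⊔preds=⊥  new=[-3,1]  stable
  step 3. node 2  ⊔preds=[-3,2]  new=[-3,2]  old=[-2,2]  +wl: 
  step 4. node 3  ⊔preds=[-3,2]  new=[-3,2]  old=⊥  +wl: 

Least fixpoint reached:
  node 0: [-3,2]
  node 1: [-3,1]
  node 2: [-3,2]
  node 3: [-3,2]

[-3,2]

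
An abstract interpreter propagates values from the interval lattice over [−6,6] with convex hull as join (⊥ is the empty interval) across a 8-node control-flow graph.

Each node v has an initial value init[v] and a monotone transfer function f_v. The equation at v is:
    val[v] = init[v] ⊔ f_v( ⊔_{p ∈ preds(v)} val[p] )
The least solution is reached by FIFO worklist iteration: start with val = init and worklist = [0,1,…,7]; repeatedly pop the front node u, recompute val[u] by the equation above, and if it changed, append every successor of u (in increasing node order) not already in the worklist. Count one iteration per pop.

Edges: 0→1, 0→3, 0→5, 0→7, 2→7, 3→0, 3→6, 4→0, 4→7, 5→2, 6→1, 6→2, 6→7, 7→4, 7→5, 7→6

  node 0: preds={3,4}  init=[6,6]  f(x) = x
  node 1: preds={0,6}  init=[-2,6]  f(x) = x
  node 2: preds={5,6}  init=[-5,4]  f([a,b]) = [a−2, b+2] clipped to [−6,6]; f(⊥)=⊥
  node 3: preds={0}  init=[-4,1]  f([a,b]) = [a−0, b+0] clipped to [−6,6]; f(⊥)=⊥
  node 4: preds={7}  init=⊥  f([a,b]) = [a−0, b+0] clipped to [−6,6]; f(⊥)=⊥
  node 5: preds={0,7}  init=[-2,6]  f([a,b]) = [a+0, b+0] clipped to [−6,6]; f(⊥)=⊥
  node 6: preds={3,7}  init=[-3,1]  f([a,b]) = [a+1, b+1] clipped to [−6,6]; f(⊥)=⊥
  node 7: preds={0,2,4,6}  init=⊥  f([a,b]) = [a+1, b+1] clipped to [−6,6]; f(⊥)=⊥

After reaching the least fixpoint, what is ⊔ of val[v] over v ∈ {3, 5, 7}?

Trace (27 dequeues):
  [1] u=0 | in [-4,1] | out [-4,6] | prev [6,6] | push {}
  [2] u=1 | in [-4,6] | out [-4,6] | prev [-2,6] | push {}
  [3] u=2 | in [-3,6] | out [-5,6] | prev [-5,4] | push {}
  [4] u=3 | in [-4,6] | out [-4,6] | prev [-4,1] | push {0}
  [5] u=4 | in ⊥ | out ⊥ | ==
  [6] u=5 | in [-4,6] | out [-4,6] | prev [-2,6] | push {2}
  [7] u=6 | in [-4,6] | out [-3,6] | prev [-3,1] | push {1}
  [8] u=7 | in [-5,6] | out [-4,6] | prev ⊥ | push {4,5,6}
  [9] u=0 | in [-4,6] | out [-4,6] | ==
  [10] u=2 | in [-4,6] | out [-6,6] | prev [-5,6] | push {7}
  [11] u=1 | in [-4,6] | out [-4,6] | ==
  [12] u=4 | in [-4,6] | out [-4,6] | prev ⊥ | push {0}
  [13] u=5 | in [-4,6] | out [-4,6] | ==
  [14] u=6 | in [-4,6] | out [-3,6] | ==
  [15] u=7 | in [-6,6] | out [-5,6] | prev [-4,6] | push {4,5,6}
  [16] u=0 | in [-4,6] | out [-4,6] | ==
  [17] u=4 | in [-5,6] | out [-5,6] | prev [-4,6] | push {0,7}
  [18] u=5 | in [-5,6] | out [-5,6] | prev [-4,6] | push {2}
  [19] u=6 | in [-5,6] | out [-4,6] | prev [-3,6] | push {1}
  [20] u=0 | in [-5,6] | out [-5,6] | prev [-4,6] | push {3,5}
  [21] u=7 | in [-6,6] | out [-5,6] | ==
  [22] u=2 | in [-5,6] | out [-6,6] | ==
  [23] u=1 | in [-5,6] | out [-5,6] | prev [-4,6] | push {}
  [24] u=3 | in [-5,6] | out [-5,6] | prev [-4,6] | push {0,6}
  [25] u=5 | in [-5,6] | out [-5,6] | ==
  [26] u=0 | in [-5,6] | out [-5,6] | ==
  [27] u=6 | in [-5,6] | out [-4,6] | ==

Converged values:
  [0] [-5,6]
  [1] [-5,6]
  [2] [-6,6]
  [3] [-5,6]
  [4] [-5,6]
  [5] [-5,6]
  [6] [-4,6]
  [7] [-5,6]

[-5,6]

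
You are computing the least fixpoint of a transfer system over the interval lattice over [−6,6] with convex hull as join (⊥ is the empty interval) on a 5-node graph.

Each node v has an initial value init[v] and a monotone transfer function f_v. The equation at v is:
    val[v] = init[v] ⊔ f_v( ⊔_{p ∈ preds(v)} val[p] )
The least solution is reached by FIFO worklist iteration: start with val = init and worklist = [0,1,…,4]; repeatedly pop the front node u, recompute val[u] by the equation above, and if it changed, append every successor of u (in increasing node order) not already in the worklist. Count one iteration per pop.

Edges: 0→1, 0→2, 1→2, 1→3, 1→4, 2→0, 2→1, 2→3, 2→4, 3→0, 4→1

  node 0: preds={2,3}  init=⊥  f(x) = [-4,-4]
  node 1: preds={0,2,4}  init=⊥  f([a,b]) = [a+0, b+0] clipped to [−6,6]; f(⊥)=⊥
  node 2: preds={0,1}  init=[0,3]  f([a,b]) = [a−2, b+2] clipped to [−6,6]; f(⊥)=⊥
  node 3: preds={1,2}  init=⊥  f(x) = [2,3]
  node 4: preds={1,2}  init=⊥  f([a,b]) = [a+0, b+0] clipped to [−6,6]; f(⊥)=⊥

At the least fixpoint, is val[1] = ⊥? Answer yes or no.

Iteration log — 15 steps:
  step 1. node 0  ⊔preds=[0,3]  new=[-4,-4]  old=⊥  +wl: 
  step 2. node 1  ⊔preds=[-4,3]  new=[-4,3]  old=⊥  +wl: 
  step 3. node 2  ⊔preds=[-4,3]  new=[-6,5]  old=[0,3]  +wl: 0,1
  step 4. node 3  ⊔preds=[-6,5]  new=[2,3]  old=⊥  +wl: 
  step 5. node 4  ⊔preds=[-6,5]  new=[-6,5]  old=⊥  +wl: 
  step 6. node 0  ⊔preds=[-6,5]  new=[-4,-4]  stable
  step 7. node 1  ⊔preds=[-6,5]  new=[-6,5]  old=[-4,3]  +wl: 2,3,4
  step 8. node 2  ⊔preds=[-6,5]  new=[-6,6]  old=[-6,5]  +wl: 0,1
  step 9. node 3  ⊔preds=[-6,6]  new=[2,3]  stable
  step 10. node 4  ⊔preds=[-6,6]  new=[-6,6]  old=[-6,5]  +wl: 
  step 11. node 0  ⊔preds=[-6,6]  new=[-4,-4]  stable
  step 12. node 1  ⊔preds=[-6,6]  new=[-6,6]  old=[-6,5]  +wl: 2,3,4
  step 13. node 2  ⊔preds=[-6,6]  new=[-6,6]  stable
  step 14. node 3  ⊔preds=[-6,6]  new=[2,3]  stable
  step 15. node 4  ⊔preds=[-6,6]  new=[-6,6]  stable

Least fixpoint reached:
  node 0: [-4,-4]
  node 1: [-6,6]
  node 2: [-6,6]
  node 3: [2,3]
  node 4: [-6,6]

no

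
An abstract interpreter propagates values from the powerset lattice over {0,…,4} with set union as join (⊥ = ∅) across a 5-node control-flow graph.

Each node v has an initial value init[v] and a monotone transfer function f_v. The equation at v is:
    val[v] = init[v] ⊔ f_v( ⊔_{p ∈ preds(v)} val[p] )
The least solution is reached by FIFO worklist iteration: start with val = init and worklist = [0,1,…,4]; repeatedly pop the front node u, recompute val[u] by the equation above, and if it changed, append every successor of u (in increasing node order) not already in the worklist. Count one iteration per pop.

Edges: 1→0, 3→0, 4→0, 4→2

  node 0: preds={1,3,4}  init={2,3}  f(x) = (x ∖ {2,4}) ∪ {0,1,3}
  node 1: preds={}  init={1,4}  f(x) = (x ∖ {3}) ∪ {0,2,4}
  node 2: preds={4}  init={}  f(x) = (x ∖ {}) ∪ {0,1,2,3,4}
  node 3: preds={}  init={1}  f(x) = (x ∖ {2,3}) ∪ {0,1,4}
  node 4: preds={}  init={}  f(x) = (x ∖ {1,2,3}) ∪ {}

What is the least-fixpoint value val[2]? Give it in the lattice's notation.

Iteration log — 6 steps:
  step 1. node 0  ⊔preds={1,4}  new={0,1,2,3}  old={2,3}  +wl: 
  step 2. node 1  ⊔preds={}  new={0,1,2,4}  old={1,4}  +wl: 0
  step 3. node 2  ⊔preds={}  new={0,1,2,3,4}  old={}  +wl: 
  step 4. node 3  ⊔preds={}  new={0,1,4}  old={1}  +wl: 
  step 5. node 4  ⊔preds={}  new={}  stable
  step 6. node 0  ⊔preds={0,1,2,4}  new={0,1,2,3}  stable

Least fixpoint reached:
  node 0: {0,1,2,3}
  node 1: {0,1,2,4}
  node 2: {0,1,2,3,4}
  node 3: {0,1,4}
  node 4: {}

{0,1,2,3,4}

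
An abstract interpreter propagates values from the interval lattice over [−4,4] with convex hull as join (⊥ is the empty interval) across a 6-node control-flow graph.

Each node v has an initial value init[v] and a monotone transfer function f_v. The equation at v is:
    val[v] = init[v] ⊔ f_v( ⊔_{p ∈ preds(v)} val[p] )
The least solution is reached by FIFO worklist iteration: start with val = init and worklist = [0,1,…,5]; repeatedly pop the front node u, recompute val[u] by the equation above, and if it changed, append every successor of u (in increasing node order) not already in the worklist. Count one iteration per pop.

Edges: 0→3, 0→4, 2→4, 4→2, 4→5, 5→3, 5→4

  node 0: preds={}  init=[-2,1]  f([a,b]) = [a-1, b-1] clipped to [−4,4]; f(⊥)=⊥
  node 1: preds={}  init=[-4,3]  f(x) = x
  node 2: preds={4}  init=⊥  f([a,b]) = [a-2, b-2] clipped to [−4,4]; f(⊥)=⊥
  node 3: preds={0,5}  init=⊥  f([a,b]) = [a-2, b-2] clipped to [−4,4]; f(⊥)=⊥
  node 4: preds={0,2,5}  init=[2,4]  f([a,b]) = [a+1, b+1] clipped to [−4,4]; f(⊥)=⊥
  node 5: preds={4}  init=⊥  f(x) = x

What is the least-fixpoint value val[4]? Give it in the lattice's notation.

[-3,4]

Iteration log — 17 steps:
  step 1. node 0  ⊔preds=⊥  new=[-2,1]  stable
  step 2. node 1  ⊔preds=⊥  new=[-4,3]  stable
  step 3. node 2  ⊔preds=[2,4]  new=[0,2]  old=⊥  +wl: 
  step 4. node 3  ⊔preds=[-2,1]  new=[-4,-1]  old=⊥  +wl: 
  step 5. node 4  ⊔preds=[-2,2]  new=[-1,4]  old=[2,4]  +wl: 2
  step 6. node 5  ⊔preds=[-1,4]  new=[-1,4]  old=⊥  +wl: 3,4
  step 7. node 2  ⊔preds=[-1,4]  new=[-3,2]  old=[0,2]  +wl: 
  step 8. node 3  ⊔preds=[-2,4]  new=[-4,2]  old=[-4,-1]  +wl: 
  step 9. node 4  ⊔preds=[-3,4]  new=[-2,4]  old=[-1,4]  +wl: 2,5
  step 10. node 2  ⊔preds=[-2,4]  new=[-4,2]  old=[-3,2]  +wl: 4
  step 11. node 5  ⊔preds=[-2,4]  new=[-2,4]  old=[-1,4]  +wl: 3
  step 12. node 4  ⊔preds=[-4,4]  new=[-3,4]  old=[-2,4]  +wl: 2,5
  step 13. node 3  ⊔preds=[-2,4]  new=[-4,2]  stable
  step 14. node 2  ⊔preds=[-3,4]  new=[-4,2]  stable
  step 15. node 5  ⊔preds=[-3,4]  new=[-3,4]  old=[-2,4]  +wl: 3,4
  step 16. node 3  ⊔preds=[-3,4]  new=[-4,2]  stable
  step 17. node 4  ⊔preds=[-4,4]  new=[-3,4]  stable

Least fixpoint reached:
  node 0: [-2,1]
  node 1: [-4,3]
  node 2: [-4,2]
  node 3: [-4,2]
  node 4: [-3,4]
  node 5: [-3,4]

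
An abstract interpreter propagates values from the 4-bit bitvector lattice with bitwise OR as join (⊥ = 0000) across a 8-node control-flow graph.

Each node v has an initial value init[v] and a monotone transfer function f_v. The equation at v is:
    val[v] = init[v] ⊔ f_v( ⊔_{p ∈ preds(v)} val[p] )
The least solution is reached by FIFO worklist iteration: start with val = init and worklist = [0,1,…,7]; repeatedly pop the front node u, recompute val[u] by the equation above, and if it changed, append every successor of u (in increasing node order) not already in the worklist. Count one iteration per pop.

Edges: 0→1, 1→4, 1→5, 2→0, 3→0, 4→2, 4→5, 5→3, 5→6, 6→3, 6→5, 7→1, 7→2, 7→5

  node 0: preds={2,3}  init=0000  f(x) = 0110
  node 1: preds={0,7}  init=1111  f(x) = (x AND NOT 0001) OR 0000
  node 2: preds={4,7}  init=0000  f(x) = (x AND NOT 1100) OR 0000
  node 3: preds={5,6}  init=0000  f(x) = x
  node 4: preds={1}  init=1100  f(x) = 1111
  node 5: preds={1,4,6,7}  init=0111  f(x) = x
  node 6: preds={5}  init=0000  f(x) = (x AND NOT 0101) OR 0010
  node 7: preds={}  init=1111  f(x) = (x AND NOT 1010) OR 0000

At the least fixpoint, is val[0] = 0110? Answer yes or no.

Trace (13 dequeues):
  [1] u=0 | in 0000 | out 0110 | prev 0000 | push {}
  [2] u=1 | in 1111 | out 1111 | ==
  [3] u=2 | in 1111 | out 0011 | prev 0000 | push {0}
  [4] u=3 | in 0111 | out 0111 | prev 0000 | push {}
  [5] u=4 | in 1111 | out 1111 | prev 1100 | push {2}
  [6] u=5 | in 1111 | out 1111 | prev 0111 | push {3}
  [7] u=6 | in 1111 | out 1010 | prev 0000 | push {5}
  [8] u=7 | in 0000 | out 1111 | ==
  [9] u=0 | in 0111 | out 0110 | ==
  [10] u=2 | in 1111 | out 0011 | ==
  [11] u=3 | in 1111 | out 1111 | prev 0111 | push {0}
  [12] u=5 | in 1111 | out 1111 | ==
  [13] u=0 | in 1111 | out 0110 | ==

Converged values:
  [0] 0110
  [1] 1111
  [2] 0011
  [3] 1111
  [4] 1111
  [5] 1111
  [6] 1010
  [7] 1111

yes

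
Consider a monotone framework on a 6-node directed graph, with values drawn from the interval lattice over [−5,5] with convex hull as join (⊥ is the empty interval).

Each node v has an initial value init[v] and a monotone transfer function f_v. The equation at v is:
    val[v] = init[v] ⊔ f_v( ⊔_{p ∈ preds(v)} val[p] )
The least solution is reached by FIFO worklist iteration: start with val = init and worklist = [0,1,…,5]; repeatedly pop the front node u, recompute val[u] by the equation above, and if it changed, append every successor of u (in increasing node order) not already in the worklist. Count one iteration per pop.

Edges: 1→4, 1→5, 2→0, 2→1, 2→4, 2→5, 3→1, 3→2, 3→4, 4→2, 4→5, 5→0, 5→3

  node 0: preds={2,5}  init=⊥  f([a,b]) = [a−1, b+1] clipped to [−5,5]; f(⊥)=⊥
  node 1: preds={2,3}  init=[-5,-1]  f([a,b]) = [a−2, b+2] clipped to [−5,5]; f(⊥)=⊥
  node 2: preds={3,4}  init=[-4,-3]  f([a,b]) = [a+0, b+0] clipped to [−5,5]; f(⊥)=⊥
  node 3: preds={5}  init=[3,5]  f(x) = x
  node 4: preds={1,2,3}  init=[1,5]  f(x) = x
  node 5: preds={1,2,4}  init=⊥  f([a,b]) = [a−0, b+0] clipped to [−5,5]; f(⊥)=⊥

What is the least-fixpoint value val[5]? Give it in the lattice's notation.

Iteration log — 15 steps:
  step 1. node 0  ⊔preds=[-4,-3]  new=[-5,-2]  old=⊥  +wl: 
  step 2. node 1  ⊔preds=[-4,5]  new=[-5,5]  old=[-5,-1]  +wl: 
  step 3. node 2  ⊔preds=[1,5]  new=[-4,5]  old=[-4,-3]  +wl: 0,1
  step 4. node 3  ⊔preds=⊥  new=[3,5]  stable
  step 5. node 4  ⊔preds=[-5,5]  new=[-5,5]  old=[1,5]  +wl: 2
  step 6. node 5  ⊔preds=[-5,5]  new=[-5,5]  old=⊥  +wl: 3
  step 7. node 0  ⊔preds=[-5,5]  new=[-5,5]  old=[-5,-2]  +wl: 
  step 8. node 1  ⊔preds=[-4,5]  new=[-5,5]  stable
  step 9. node 2  ⊔preds=[-5,5]  new=[-5,5]  old=[-4,5]  +wl: 0,1,4,5
  step 10. node 3  ⊔preds=[-5,5]  new=[-5,5]  old=[3,5]  +wl: 2
  step 11. node 0  ⊔preds=[-5,5]  new=[-5,5]  stable
  step 12. node 1  ⊔preds=[-5,5]  new=[-5,5]  stable
  step 13. node 4  ⊔preds=[-5,5]  new=[-5,5]  stable
  step 14. node 5  ⊔preds=[-5,5]  new=[-5,5]  stable
  step 15. node 2  ⊔preds=[-5,5]  new=[-5,5]  stable

Least fixpoint reached:
  node 0: [-5,5]
  node 1: [-5,5]
  node 2: [-5,5]
  node 3: [-5,5]
  node 4: [-5,5]
  node 5: [-5,5]

[-5,5]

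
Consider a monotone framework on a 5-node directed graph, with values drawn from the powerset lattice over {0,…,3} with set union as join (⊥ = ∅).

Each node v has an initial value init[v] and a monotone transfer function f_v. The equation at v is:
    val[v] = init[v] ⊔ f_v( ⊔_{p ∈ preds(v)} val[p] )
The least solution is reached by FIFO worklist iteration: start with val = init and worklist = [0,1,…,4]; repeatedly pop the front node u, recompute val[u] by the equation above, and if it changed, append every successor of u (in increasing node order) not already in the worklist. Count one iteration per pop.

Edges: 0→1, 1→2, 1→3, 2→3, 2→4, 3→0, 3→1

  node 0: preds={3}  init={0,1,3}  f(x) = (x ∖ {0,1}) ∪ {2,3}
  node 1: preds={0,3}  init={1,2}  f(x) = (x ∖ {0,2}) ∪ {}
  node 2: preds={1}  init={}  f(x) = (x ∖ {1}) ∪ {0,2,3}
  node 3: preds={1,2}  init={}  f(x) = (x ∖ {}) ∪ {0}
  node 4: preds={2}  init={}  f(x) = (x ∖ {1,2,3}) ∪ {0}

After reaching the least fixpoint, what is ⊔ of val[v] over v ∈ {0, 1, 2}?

{0,1,2,3}

Iteration log — 7 steps:
  step 1. node 0  ⊔preds={}  new={0,1,2,3}  old={0,1,3}  +wl: 
  step 2. node 1  ⊔preds={0,1,2,3}  new={1,2,3}  old={1,2}  +wl: 
  step 3. node 2  ⊔preds={1,2,3}  new={0,2,3}  old={}  +wl: 
  step 4. node 3  ⊔preds={0,1,2,3}  new={0,1,2,3}  old={}  +wl: 0,1
  step 5. node 4  ⊔preds={0,2,3}  new={0}  old={}  +wl: 
  step 6. node 0  ⊔preds={0,1,2,3}  new={0,1,2,3}  stable
  step 7. node 1  ⊔preds={0,1,2,3}  new={1,2,3}  stable

Least fixpoint reached:
  node 0: {0,1,2,3}
  node 1: {1,2,3}
  node 2: {0,2,3}
  node 3: {0,1,2,3}
  node 4: {0}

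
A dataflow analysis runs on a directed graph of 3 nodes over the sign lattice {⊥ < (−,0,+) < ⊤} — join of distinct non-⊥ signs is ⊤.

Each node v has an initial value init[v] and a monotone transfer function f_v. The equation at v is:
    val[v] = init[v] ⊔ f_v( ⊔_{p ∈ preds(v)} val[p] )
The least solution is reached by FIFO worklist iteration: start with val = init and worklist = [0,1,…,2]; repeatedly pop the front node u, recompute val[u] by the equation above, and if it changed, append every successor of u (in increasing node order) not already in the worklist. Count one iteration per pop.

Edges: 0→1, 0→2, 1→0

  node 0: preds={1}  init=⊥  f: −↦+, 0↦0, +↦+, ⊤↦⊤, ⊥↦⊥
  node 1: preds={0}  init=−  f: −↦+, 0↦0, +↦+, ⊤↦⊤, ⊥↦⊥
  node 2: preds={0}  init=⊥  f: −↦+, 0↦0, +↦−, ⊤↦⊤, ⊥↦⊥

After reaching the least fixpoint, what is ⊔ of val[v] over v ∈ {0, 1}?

⊤

Trace (6 dequeues):
  [1] u=0 | in − | out + | prev ⊥ | push {}
  [2] u=1 | in + | out ⊤ | prev − | push {0}
  [3] u=2 | in + | out − | prev ⊥ | push {}
  [4] u=0 | in ⊤ | out ⊤ | prev + | push {1,2}
  [5] u=1 | in ⊤ | out ⊤ | ==
  [6] u=2 | in ⊤ | out ⊤ | prev − | push {}

Converged values:
  [0] ⊤
  [1] ⊤
  [2] ⊤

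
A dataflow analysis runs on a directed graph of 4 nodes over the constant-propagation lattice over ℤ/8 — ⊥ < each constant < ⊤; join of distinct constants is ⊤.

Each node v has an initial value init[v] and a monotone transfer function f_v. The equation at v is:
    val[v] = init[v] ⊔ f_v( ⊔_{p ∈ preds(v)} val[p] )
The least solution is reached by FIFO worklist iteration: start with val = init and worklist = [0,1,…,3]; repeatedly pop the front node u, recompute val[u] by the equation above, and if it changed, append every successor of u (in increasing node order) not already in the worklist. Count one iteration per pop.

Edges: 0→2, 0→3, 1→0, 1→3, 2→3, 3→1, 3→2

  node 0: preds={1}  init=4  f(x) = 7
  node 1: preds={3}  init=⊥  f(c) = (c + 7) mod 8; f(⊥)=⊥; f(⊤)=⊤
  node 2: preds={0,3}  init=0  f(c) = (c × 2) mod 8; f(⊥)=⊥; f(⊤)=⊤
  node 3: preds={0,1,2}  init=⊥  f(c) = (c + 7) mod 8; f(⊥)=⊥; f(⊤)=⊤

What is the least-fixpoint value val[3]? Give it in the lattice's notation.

⊤

Iteration log — 8 steps:
  step 1. node 0  ⊔preds=⊥  new=⊤  old=4  +wl: 
  step 2. node 1  ⊔preds=⊥  new=⊥  stable
  step 3. node 2  ⊔preds=⊤  new=⊤  old=0  +wl: 
  step 4. node 3  ⊔preds=⊤  new=⊤  old=⊥  +wl: 1,2
  step 5. node 1  ⊔preds=⊤  new=⊤  old=⊥  +wl: 0,3
  step 6. node 2  ⊔preds=⊤  new=⊤  stable
  step 7. node 0  ⊔preds=⊤  new=⊤  stable
  step 8. node 3  ⊔preds=⊤  new=⊤  stable

Least fixpoint reached:
  node 0: ⊤
  node 1: ⊤
  node 2: ⊤
  node 3: ⊤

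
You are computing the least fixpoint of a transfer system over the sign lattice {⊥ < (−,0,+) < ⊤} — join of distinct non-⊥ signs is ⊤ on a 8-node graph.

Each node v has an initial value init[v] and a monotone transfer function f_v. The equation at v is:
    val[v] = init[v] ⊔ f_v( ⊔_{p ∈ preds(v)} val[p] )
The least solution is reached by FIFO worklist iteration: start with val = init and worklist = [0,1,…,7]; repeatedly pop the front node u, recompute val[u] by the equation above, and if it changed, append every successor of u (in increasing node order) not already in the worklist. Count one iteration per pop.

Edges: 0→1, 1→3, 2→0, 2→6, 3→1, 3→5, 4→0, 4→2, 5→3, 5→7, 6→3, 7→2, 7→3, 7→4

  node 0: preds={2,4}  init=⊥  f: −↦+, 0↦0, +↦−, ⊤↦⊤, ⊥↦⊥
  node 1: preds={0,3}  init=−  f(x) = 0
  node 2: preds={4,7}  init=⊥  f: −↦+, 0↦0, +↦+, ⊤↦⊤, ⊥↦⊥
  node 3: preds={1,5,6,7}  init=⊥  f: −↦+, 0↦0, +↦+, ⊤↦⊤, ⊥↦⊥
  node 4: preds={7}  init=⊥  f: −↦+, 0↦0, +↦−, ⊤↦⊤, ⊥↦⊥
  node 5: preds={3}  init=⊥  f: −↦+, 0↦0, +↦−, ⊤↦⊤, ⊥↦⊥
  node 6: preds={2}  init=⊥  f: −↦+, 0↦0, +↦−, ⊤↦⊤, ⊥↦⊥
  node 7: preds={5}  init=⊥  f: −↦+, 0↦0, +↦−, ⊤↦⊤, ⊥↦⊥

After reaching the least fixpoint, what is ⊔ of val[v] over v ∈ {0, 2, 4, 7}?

Trace (17 dequeues):
  [1] u=0 | in ⊥ | out ⊥ | ==
  [2] u=1 | in ⊥ | out ⊤ | prev − | push {}
  [3] u=2 | in ⊥ | out ⊥ | ==
  [4] u=3 | in ⊤ | out ⊤ | prev ⊥ | push {1}
  [5] u=4 | in ⊥ | out ⊥ | ==
  [6] u=5 | in ⊤ | out ⊤ | prev ⊥ | push {3}
  [7] u=6 | in ⊥ | out ⊥ | ==
  [8] u=7 | in ⊤ | out ⊤ | prev ⊥ | push {2,4}
  [9] u=1 | in ⊤ | out ⊤ | ==
  [10] u=3 | in ⊤ | out ⊤ | ==
  [11] u=2 | in ⊤ | out ⊤ | prev ⊥ | push {0,6}
  [12] u=4 | in ⊤ | out ⊤ | prev ⊥ | push {2}
  [13] u=0 | in ⊤ | out ⊤ | prev ⊥ | push {1}
  [14] u=6 | in ⊤ | out ⊤ | prev ⊥ | push {3}
  [15] u=2 | in ⊤ | out ⊤ | ==
  [16] u=1 | in ⊤ | out ⊤ | ==
  [17] u=3 | in ⊤ | out ⊤ | ==

Converged values:
  [0] ⊤
  [1] ⊤
  [2] ⊤
  [3] ⊤
  [4] ⊤
  [5] ⊤
  [6] ⊤
  [7] ⊤

⊤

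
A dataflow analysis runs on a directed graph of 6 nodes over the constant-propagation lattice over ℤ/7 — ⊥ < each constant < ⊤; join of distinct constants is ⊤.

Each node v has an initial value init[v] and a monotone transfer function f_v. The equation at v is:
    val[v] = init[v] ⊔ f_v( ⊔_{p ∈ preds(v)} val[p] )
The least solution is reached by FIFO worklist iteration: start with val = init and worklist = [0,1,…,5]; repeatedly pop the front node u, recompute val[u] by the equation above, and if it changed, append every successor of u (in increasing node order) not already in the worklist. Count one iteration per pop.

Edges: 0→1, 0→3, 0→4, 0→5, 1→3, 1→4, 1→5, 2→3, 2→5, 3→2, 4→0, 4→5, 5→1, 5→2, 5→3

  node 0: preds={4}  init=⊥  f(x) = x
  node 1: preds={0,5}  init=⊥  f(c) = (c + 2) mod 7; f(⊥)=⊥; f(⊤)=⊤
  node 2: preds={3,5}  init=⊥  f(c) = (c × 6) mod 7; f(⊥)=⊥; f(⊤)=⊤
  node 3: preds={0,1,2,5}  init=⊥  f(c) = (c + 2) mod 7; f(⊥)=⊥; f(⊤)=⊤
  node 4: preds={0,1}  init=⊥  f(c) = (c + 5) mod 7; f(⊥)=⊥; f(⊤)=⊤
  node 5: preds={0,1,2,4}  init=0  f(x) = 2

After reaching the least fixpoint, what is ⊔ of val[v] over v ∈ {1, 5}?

⊤

Iteration log — 17 steps:
  step 1. node 0  ⊔preds=⊥  new=⊥  stable
  step 2. node 1  ⊔preds=0  new=2  old=⊥  +wl: 
  step 3. node 2  ⊔preds=0  new=0  old=⊥  +wl: 
  step 4. node 3  ⊔preds=⊤  new=⊤  old=⊥  +wl: 2
  step 5. node 4  ⊔preds=2  new=0  old=⊥  +wl: 0
  step 6. node 5  ⊔preds=⊤  new=⊤  old=0  +wl: 1,3
  step 7. node 2  ⊔preds=⊤  new=⊤  old=0  +wl: 5
  step 8. node 0  ⊔preds=0  new=0  old=⊥  +wl: 4
  step 9. node 1  ⊔preds=⊤  new=⊤  old=2  +wl: 
  step 10. node 3  ⊔preds=⊤  new=⊤  stable
  step 11. node 5  ⊔preds=⊤  new=⊤  stable
  step 12. node 4  ⊔preds=⊤  new=⊤  old=0  +wl: 0,5
  step 13. node 0  ⊔preds=⊤  new=⊤  old=0  +wl: 1,3,4
  step 14. node 5  ⊔preds=⊤  new=⊤  stable
  step 15. node 1  ⊔preds=⊤  new=⊤  stable
  step 16. node 3  ⊔preds=⊤  new=⊤  stable
  step 17. node 4  ⊔preds=⊤  new=⊤  stable

Least fixpoint reached:
  node 0: ⊤
  node 1: ⊤
  node 2: ⊤
  node 3: ⊤
  node 4: ⊤
  node 5: ⊤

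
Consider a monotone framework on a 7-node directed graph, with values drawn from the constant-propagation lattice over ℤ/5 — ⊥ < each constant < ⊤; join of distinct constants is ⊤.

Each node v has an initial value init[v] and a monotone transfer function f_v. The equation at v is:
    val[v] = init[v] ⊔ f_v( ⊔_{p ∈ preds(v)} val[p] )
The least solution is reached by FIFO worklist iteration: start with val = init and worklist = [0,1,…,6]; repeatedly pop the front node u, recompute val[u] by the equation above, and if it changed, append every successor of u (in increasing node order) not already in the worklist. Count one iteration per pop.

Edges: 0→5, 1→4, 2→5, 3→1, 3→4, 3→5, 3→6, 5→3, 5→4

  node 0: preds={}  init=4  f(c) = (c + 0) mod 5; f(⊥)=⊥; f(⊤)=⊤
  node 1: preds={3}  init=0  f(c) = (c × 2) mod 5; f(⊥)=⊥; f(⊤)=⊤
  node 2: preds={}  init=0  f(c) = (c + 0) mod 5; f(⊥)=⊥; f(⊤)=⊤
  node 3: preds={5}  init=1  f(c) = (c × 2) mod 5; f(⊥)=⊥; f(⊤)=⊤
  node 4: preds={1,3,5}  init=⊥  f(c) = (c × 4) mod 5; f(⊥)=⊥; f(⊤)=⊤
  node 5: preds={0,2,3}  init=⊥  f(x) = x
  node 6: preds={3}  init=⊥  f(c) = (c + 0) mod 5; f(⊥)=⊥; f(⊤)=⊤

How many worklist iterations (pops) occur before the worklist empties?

Iteration log — 12 steps:
  step 1. node 0  ⊔preds=⊥  new=4  stable
  step 2. node 1  ⊔preds=1  new=⊤  old=0  +wl: 
  step 3. node 2  ⊔preds=⊥  new=0  stable
  step 4. node 3  ⊔preds=⊥  new=1  stable
  step 5. node 4  ⊔preds=⊤  new=⊤  old=⊥  +wl: 
  step 6. node 5  ⊔preds=⊤  new=⊤  old=⊥  +wl: 3,4
  step 7. node 6  ⊔preds=1  new=1  old=⊥  +wl: 
  step 8. node 3  ⊔preds=⊤  new=⊤  old=1  +wl: 1,5,6
  step 9. node 4  ⊔preds=⊤  new=⊤  stable
  step 10. node 1  ⊔preds=⊤  new=⊤  stable
  step 11. node 5  ⊔preds=⊤  new=⊤  stable
  step 12. node 6  ⊔preds=⊤  new=⊤  old=1  +wl: 

Least fixpoint reached:
  node 0: 4
  node 1: ⊤
  node 2: 0
  node 3: ⊤
  node 4: ⊤
  node 5: ⊤
  node 6: ⊤

12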